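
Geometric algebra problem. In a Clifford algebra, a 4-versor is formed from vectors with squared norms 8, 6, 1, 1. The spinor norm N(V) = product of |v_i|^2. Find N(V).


Spinor norm N(V) = |v1|^2 * |v2|^2 * ... * |v4|^2
= 8 * 6 * 1 * 1
Running product: 8, 48, 48, 48
N(V) = 48


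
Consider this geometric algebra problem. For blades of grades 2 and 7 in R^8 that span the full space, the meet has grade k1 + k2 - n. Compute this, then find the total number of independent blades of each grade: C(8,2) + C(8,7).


Meet grade = grade(A) + grade(B) - n
= 2 + 7 - 8 = 1
C(8,2) = 28
C(8,7) = 8
dim_A + dim_B = 28 + 8 = 36


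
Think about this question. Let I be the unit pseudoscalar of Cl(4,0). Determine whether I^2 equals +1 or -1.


The pseudoscalar I = e1...e_n (product of all n generators) of Cl(p,q) satisfies I^2 = (-1)^(q + n(n-1)/2).
p = 4, q = 0, n = p + q = 4
n(n-1)/2 = 4 * 3 / 2 = 6
Exponent = q + n(n-1)/2 = 0 + 6 = 6
I^2 = (-1)^6 = +1


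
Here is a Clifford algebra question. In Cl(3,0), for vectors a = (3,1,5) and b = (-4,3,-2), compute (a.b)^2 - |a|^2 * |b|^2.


a . b = 3*(-4) + 1*3 + 5*(-2)
= -12 + 3 + (-10) = -19
|a|^2 = 3^2 + 1^2 + 5^2 = 35
|b|^2 = (-4)^2 + 3^2 + (-2)^2 = 29
(a.b)^2 = (-19)^2 = 361
|a|^2 * |b|^2 = 35 * 29 = 1015
Result = 361 - 1015 = -654


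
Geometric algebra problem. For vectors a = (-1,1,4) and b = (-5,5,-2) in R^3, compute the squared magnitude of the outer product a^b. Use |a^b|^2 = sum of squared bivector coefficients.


a wedge b = (a1*b2 - a2*b1)*e12 + (a1*b3 - a3*b1)*e13 + (a2*b3 - a3*b2)*e23
e12 coeff: (-1)*5 - 1*(-5) = -5 - (-5) = 0
e13 coeff: (-1)*(-2) - 4*(-5) = 2 - (-20) = 22
e23 coeff: 1*(-2) - 4*5 = -2 - 20 = -22
|a wedge b|^2 = 0^2 + 22^2 + (-22)^2
= 0 + 484 + 484
= 968


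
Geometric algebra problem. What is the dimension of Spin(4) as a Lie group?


Spin(n) double-covers SO(n); both have Lie algebra so(n) of dimension n(n-1)/2.
n = 4
n(n-1) = 4 * 3 = 12
dim Spin(4) = 12/2 = 6


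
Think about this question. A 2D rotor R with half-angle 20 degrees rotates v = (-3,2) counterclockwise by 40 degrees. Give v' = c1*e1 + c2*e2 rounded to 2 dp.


Rotor R = cos(20deg) - sin(20deg)*e12
Rotation angle theta = 2 * 20 = 40 degrees
v' = R*v*~R rotates v by theta.
cos(40deg) = 0.7660, sin(40deg) = 0.6428
v'_1 = -3*cos(40deg) - 2*sin(40deg)
= -3*0.7660 - 2*0.6428
= -3.58
v'_2 = -3*sin(40deg) + 2*cos(40deg)
= -3*0.6428 + 2*0.7660
= -0.40
v' = -3.58*e1 - 0.40*e2


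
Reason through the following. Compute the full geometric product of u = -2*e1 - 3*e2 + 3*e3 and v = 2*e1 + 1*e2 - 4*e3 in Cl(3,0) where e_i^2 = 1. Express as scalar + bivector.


In Cl(3,0): e_i^2 = 1, e_ie_j = -e_je_i for i != j.
Scalar part = u . v = (-2)*2 + (-3)*1 + 3*(-4)
= -4 + (-3) + (-12) = -19
e12 coeff = (-2)*1 - (-3)*2 = -2 - (-6) = 4
e13 coeff = (-2)*(-4) - 3*2 = 8 - 6 = 2
e23 coeff = (-3)*(-4) - 3*1 = 12 - 3 = 9
uv = -19 + 4*e12 + 2*e13 + 9*e23


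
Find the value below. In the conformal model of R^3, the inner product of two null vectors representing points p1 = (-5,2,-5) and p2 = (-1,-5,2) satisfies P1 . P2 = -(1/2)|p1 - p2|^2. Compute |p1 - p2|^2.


p1 - p2 = (-4, 7, -7)
|p1 - p2|^2 = (-4)^2 + 7^2 + (-7)^2
= 16 + 49 + 49
= 114


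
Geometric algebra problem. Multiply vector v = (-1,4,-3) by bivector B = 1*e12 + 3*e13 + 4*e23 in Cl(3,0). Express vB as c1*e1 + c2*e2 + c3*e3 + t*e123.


vB has grade-1 (vector) and grade-3 (trivector) parts: vB = (v _| B) + (v ^ B).
Vector part <vB>_1:
  e1: -v2*b12 - v3*b13 = -(4)*(1) - (-3)*(3) = 5
  e2: v1*b12 - v3*b23 = (-1)*(1) - (-3)*(4) = 11
  e3: v1*b13 + v2*b23 = (-1)*(3) + (4)*(4) = 13
Trivector part <vB>_3:
  e123: v1*b23 - v2*b13 + v3*b12 = (-1)*(4) - (4)*(3) + (-3)*(1) = -19
vB = 5*e1 + 11*e2 + 13*e3 - 19*e123


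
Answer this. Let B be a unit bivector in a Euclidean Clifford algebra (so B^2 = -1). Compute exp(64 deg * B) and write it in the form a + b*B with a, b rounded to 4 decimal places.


For a unit bivector B with B^2 = -1, the exponential series gives
e^(theta*B) = cos(theta) + sin(theta)*B (the GA analogue of Euler's formula).
theta = 64 degrees = 1.117011 rad
cos(64 deg) = 0.4384
sin(64 deg) = 0.8988
exp(theta*B) = 0.4384 + 0.8988*B


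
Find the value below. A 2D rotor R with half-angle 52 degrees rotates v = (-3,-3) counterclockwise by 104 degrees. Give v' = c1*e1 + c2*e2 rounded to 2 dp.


Rotor R = cos(52deg) - sin(52deg)*e12
Rotation angle theta = 2 * 52 = 104 degrees
v' = R*v*~R rotates v by theta.
cos(104deg) = -0.2419, sin(104deg) = 0.9703
v'_1 = -3*cos(104deg) - (-3)*sin(104deg)
= -3*(-0.2419) - (-3)*0.9703
= 3.64
v'_2 = -3*sin(104deg) + (-3)*cos(104deg)
= -3*0.9703 + (-3)*(-0.2419)
= -2.19
v' = 3.64*e1 - 2.19*e2


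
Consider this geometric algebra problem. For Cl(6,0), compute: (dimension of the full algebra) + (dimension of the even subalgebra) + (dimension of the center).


n = 6 + 0 = 6
Total dim = 2^6 = 64
Even subalgebra dim = 2^5 = 32
n is even, so center dim = 1
Sum = 64 + 32 + 1 = 97


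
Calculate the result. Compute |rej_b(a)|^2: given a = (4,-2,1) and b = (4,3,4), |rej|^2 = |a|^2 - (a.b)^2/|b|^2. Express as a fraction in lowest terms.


|a|^2 = 4^2 + (-2)^2 + 1^2 = 21
|b|^2 = 4^2 + 3^2 + 4^2 = 41
a . b = 4*4 + (-2)*3 + 1*4 = 14
(a.b)^2 = 14^2 = 196
|rej|^2 = 21 - 196/41
= (861 - 196)/41
= 665/41
In lowest terms: 665/41


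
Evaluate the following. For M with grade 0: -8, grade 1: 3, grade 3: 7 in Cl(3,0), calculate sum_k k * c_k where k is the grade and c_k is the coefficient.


Grade-weighted sum = sum of grade_k * coefficient_k
0*(-8) = 0
1*3 = 3
3*7 = 21
Total = 0 + 3 + 21 = 24


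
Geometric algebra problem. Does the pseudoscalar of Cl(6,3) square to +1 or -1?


The pseudoscalar I = e1...e_n (product of all n generators) of Cl(p,q) satisfies I^2 = (-1)^(q + n(n-1)/2).
p = 6, q = 3, n = p + q = 9
n(n-1)/2 = 9 * 8 / 2 = 36
Exponent = q + n(n-1)/2 = 3 + 36 = 39
I^2 = (-1)^39 = -1


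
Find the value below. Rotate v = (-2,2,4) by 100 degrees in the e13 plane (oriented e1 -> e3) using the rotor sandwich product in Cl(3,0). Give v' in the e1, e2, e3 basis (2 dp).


Rotor R = cos(50deg) - sin(50deg)*e13
Rotation angle theta = 2 * 50 = 100 degrees in the e13 plane (e1 -> e3).
The component perpendicular to the plane (e2) is invariant: v'_2 = v2 = 2.00
cos(100deg) = -0.1736, sin(100deg) = 0.9848
v'_1 = v1*cos(theta) - v3*sin(theta) = -2*(-0.1736) - 4*0.9848 = -3.59
v'_3 = v1*sin(theta) + v3*cos(theta) = -2*0.9848 + 4*(-0.1736) = -2.66
v' = -3.59*e1 + 2.00*e2 - 2.66*e3


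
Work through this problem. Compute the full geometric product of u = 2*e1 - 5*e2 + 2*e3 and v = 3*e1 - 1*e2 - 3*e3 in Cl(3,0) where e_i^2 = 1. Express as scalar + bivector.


In Cl(3,0): e_i^2 = 1, e_ie_j = -e_je_i for i != j.
Scalar part = u . v = 2*3 + (-5)*(-1) + 2*(-3)
= 6 + 5 + (-6) = 5
e12 coeff = 2*(-1) - (-5)*3 = -2 - (-15) = 13
e13 coeff = 2*(-3) - 2*3 = -6 - 6 = -12
e23 coeff = (-5)*(-3) - 2*(-1) = 15 - (-2) = 17
uv = 5 + 13*e12 - 12*e13 + 17*e23


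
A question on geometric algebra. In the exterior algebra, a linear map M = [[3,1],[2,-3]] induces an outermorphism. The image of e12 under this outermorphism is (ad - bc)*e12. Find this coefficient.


The outermorphism of a linear map f sends e1^e2 to f(e1)^f(e2).
f(e1) = 3*e1 + 2*e2
f(e2) = 1*e1 - 3*e2
f(e1) ^ f(e2) = (3*e1 + 2*e2) ^ (1*e1 - 3*e2)
= 3*(-3)*e12 + 2*1*e21
= (-9 - 2)*e12
= -11*e12
Coefficient = -11


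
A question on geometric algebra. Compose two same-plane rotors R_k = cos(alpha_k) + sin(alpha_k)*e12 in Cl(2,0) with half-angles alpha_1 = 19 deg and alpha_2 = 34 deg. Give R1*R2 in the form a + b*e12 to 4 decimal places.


Same-plane rotors commute and their half-angles add:
R1*R2 = cos(a1 + a2) + sin(a1 + a2)*e12.
a1 + a2 = 19 + 34 = 53 deg
cos(53 deg) = 0.6018
sin(53 deg) = 0.7986
R1*R2 = 0.6018 + 0.7986*e12


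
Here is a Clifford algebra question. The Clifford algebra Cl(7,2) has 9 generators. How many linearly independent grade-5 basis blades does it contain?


Number of grade-k basis blades in Cl(p,q) with n = p + q is C(n, k).
n = 7 + 2 = 9
C(9, 5) = 9! / (5! * 4!)
= 362880 / (120 * 24)
= 126


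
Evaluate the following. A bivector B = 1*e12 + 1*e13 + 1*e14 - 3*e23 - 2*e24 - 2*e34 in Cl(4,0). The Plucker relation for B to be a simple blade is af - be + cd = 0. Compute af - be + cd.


Plucker relation: af - be + cd
a*f = 1*(-2) = -2
b*e = 1*(-2) = -2
c*d = 1*(-3) = -3
af - be + cd = -2 - (-2) + (-3)
= -3


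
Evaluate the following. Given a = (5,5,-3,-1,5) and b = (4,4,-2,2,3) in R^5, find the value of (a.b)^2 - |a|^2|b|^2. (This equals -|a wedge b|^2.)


a . b = 5*4 + 5*4 + (-3)*(-2) + (-1)*2 + 5*3
= 20 + 20 + 6 + (-2) + 15 = 59
|a|^2 = 5^2 + 5^2 + (-3)^2 + (-1)^2 + 5^2 = 85
|b|^2 = 4^2 + 4^2 + (-2)^2 + 2^2 + 3^2 = 49
(a.b)^2 = 59^2 = 3481
|a|^2 * |b|^2 = 85 * 49 = 4165
Result = 3481 - 4165 = -684


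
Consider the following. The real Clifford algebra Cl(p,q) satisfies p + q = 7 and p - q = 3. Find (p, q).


We need p + q = 7 and p - q = 3.
Adding: 2p = 7 + 3 = 10, so p = 5.
Then q = 7 - 5 = 2.
(p, q) = (5, 2)


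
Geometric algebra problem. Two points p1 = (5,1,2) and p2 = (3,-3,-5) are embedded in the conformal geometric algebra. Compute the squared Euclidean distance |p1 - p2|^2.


p1 - p2 = (2, 4, 7)
|p1 - p2|^2 = 2^2 + 4^2 + 7^2
= 4 + 16 + 49
= 69


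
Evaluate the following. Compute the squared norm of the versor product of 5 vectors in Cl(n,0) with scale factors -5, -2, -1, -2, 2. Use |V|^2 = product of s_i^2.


Each vector v_i has |v_i|^2 = s_i^2
Squared scales: (-5)^2 = 25, (-2)^2 = 4, (-1)^2 = 1, (-2)^2 = 4, 2^2 = 4
|V|^2 = 25 * 4 * 1 * 4 * 4
= 1600


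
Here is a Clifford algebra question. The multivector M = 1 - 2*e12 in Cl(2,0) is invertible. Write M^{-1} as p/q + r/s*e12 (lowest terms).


M = 1 - 2*e12, where e12^2 = -1.
Since M commutes with its reverse ~M = a - b*e12, M * ~M = a^2 - b^2*e12^2 = a^2 + b^2.
So M^{-1} = ~M / (a^2 + b^2) = (a - b*e12)/(a^2 + b^2).
a^2 + b^2 = 1 + 4 = 5
Scalar part = 1/5 = 1/5
Bivector coeff = 2/5 = 2/5
M^{-1} = 1/5 + 2/5*e12


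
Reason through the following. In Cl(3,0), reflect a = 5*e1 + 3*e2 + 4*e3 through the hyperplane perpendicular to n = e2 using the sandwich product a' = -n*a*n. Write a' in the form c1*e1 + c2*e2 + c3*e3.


Reflection formula: a' = -n*a*n, with n = e2 (unit vector, n^2 = 1).
For reflection through hyperplane perp to e2:
The component along e2 flips sign, others stay.
a = (5, 3, 4)
a' = (5, -3, 4)
a' = 5*e1 - 3*e2 + 4*e3


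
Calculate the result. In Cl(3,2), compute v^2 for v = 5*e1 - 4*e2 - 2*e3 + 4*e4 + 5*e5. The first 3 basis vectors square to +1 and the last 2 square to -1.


v^2 = sum of c_i^2 * e_i^2
Positive signature terms (e_i^2 = +1): 5^2 + (-4)^2 + (-2)^2 = 45
Negative signature terms (e_j^2 = -1): 4^2 + 5^2 = 41
v^2 = 45 - 41 = 4


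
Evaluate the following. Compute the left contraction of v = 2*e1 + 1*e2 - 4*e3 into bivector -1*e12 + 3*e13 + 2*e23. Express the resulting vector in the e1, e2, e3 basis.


Left contraction v _| B = <vB>_1 (grade-1 part of the geometric product vB).
Using e1_|e12 = e2, e2_|e12 = -e1, e1_|e13 = e3, e3_|e13 = -e1, e2_|e23 = e3, e3_|e23 = -e2:
e1 coeff: -v2*b12 - v3*b13 = -(1)*(-1) - (-4)*(3) = 13
e2 coeff: v1*b12 - v3*b23 = (2)*(-1) - (-4)*(2) = 6
e3 coeff: v1*b13 + v2*b23 = (2)*(3) + (1)*(2) = 8
v _| B = 13*e1 + 6*e2 + 8*e3


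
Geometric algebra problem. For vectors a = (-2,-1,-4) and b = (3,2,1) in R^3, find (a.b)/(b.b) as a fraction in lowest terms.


Projection coefficient = (a . b) / (b . b)
a . b = (-2)*3 + (-1)*2 + (-4)*1
= -6 + (-2) + (-4) = -12
b . b = 3^2 + 2^2 + 1^2
= 9 + 4 + 1 = 14
Coefficient = -12/14
In lowest terms: -6/7


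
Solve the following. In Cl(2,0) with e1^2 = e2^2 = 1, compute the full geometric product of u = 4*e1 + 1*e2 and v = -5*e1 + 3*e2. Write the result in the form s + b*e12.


Expand: (4*e1 + 1*e2)(-5*e1 + 3*e2)
= 4*(-5)*e1e1 + 4*3*e1e2 + 1*(-5)*e2e1 + 1*3*e2e2
Using e1^2 = e2^2 = 1, e2e1 = -e1e2:
Scalar part s = 4*(-5) + 1*3 = -20 + 3 = -17
Bivector part b = 4*3 - 1*(-5) = 12 - (-5) = 17
uv = -17 + 17*e12


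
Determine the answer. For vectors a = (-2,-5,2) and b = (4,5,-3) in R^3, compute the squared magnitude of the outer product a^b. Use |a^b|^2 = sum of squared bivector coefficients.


a wedge b = (a1*b2 - a2*b1)*e12 + (a1*b3 - a3*b1)*e13 + (a2*b3 - a3*b2)*e23
e12 coeff: (-2)*5 - (-5)*4 = -10 - (-20) = 10
e13 coeff: (-2)*(-3) - 2*4 = 6 - 8 = -2
e23 coeff: (-5)*(-3) - 2*5 = 15 - 10 = 5
|a wedge b|^2 = 10^2 + (-2)^2 + 5^2
= 100 + 4 + 25
= 129


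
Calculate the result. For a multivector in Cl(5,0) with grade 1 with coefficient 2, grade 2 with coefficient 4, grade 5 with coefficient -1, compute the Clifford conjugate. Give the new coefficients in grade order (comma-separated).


Clifford conjugate sign for grade k: (-1)^(k(k+1)/2)
Grade 1: (-1)^(1*2/2) = (-1)^1 = -1, coeff 2 -> -2
Grade 2: (-1)^(2*3/2) = (-1)^3 = -1, coeff 4 -> -4
Grade 5: (-1)^(5*6/2) = (-1)^15 = -1, coeff -1 -> 1
Conjugated coefficients: -2, -4, 1


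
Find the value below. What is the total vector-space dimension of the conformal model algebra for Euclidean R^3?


The conformal model of R^3 uses Cl(4,1): the 3 Euclidean generators plus two extra orthogonal generators e+ (e+^2 = +1) and e- (e-^2 = -1), from which the null vectors e0, einf are built.
Number of generators m = 3 + 2 = 5.
dim Cl(p,q) = 2^m = 2^5 = 32


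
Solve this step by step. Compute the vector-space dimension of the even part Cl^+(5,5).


Even subalgebra dimension = 2^(n-1)
n = 5 + 5 = 10
2^(10 - 1) = 2^9 = 512
Verification: sum of C(10,k) for even k = 1 + 45 + 210 + 210 + 45 + 1 = 512
Result = 512


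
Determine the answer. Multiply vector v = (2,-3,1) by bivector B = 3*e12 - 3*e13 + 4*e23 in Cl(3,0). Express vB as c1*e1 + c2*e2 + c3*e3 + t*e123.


vB has grade-1 (vector) and grade-3 (trivector) parts: vB = (v _| B) + (v ^ B).
Vector part <vB>_1:
  e1: -v2*b12 - v3*b13 = -(-3)*(3) - (1)*(-3) = 12
  e2: v1*b12 - v3*b23 = (2)*(3) - (1)*(4) = 2
  e3: v1*b13 + v2*b23 = (2)*(-3) + (-3)*(4) = -18
Trivector part <vB>_3:
  e123: v1*b23 - v2*b13 + v3*b12 = (2)*(4) - (-3)*(-3) + (1)*(3) = 2
vB = 12*e1 + 2*e2 - 18*e3 + 2*e123


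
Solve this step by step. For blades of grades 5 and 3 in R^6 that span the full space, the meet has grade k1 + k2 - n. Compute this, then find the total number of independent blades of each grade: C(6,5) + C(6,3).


Meet grade = grade(A) + grade(B) - n
= 5 + 3 - 6 = 2
C(6,5) = 6
C(6,3) = 20
dim_A + dim_B = 6 + 20 = 26


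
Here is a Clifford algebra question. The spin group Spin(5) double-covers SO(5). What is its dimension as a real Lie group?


Spin(n) double-covers SO(n); both have Lie algebra so(n) of dimension n(n-1)/2.
n = 5
n(n-1) = 5 * 4 = 20
dim Spin(5) = 20/2 = 10


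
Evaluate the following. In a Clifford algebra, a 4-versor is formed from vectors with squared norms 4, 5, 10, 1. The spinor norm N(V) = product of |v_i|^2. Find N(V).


Spinor norm N(V) = |v1|^2 * |v2|^2 * ... * |v4|^2
= 4 * 5 * 10 * 1
Running product: 4, 20, 200, 200
N(V) = 200


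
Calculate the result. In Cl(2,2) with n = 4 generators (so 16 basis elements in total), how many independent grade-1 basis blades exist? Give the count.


Number of grade-k basis blades in Cl(p,q) with n = p + q is C(n, k).
n = 2 + 2 = 4
C(4, 1) = 4! / (1! * 3!)
= 24 / (1 * 6)
= 4


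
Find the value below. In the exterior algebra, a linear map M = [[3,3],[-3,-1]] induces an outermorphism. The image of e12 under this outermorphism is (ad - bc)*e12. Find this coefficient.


The outermorphism of a linear map f sends e1^e2 to f(e1)^f(e2).
f(e1) = 3*e1 - 3*e2
f(e2) = 3*e1 - 1*e2
f(e1) ^ f(e2) = (3*e1 - 3*e2) ^ (3*e1 - 1*e2)
= 3*(-1)*e12 + (-3)*3*e21
= (-3 - (-9))*e12
= 6*e12
Coefficient = 6


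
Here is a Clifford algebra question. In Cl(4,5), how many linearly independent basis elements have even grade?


Even subalgebra dimension = 2^(n-1)
n = 4 + 5 = 9
2^(9 - 1) = 2^8 = 256
Verification: sum of C(9,k) for even k = 1 + 36 + 126 + 84 + 9 = 256
Result = 256


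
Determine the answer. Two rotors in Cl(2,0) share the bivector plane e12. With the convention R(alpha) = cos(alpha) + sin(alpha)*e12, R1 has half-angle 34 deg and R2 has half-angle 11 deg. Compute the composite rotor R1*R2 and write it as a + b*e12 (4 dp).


Same-plane rotors commute and their half-angles add:
R1*R2 = cos(a1 + a2) + sin(a1 + a2)*e12.
a1 + a2 = 34 + 11 = 45 deg
cos(45 deg) = 0.7071
sin(45 deg) = 0.7071
R1*R2 = 0.7071 + 0.7071*e12


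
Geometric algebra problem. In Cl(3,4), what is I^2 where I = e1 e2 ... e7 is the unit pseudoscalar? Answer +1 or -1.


The pseudoscalar I = e1...e_n (product of all n generators) of Cl(p,q) satisfies I^2 = (-1)^(q + n(n-1)/2).
p = 3, q = 4, n = p + q = 7
n(n-1)/2 = 7 * 6 / 2 = 21
Exponent = q + n(n-1)/2 = 4 + 21 = 25
I^2 = (-1)^25 = -1


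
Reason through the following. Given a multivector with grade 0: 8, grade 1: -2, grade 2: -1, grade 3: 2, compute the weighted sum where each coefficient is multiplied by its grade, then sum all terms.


Grade-weighted sum = sum of grade_k * coefficient_k
0*8 = 0
1*(-2) = -2
2*(-1) = -2
3*2 = 6
Total = 0 + (-2) + (-2) + 6 = 2


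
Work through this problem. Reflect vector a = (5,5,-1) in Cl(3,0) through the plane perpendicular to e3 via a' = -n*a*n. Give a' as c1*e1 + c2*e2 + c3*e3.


Reflection formula: a' = -n*a*n, with n = e3 (unit vector, n^2 = 1).
For reflection through hyperplane perp to e3:
The component along e3 flips sign, others stay.
a = (5, 5, -1)
a' = (5, 5, 1)
a' = 5*e1 + 5*e2 + 1*e3


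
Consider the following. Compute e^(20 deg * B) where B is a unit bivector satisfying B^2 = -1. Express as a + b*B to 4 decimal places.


For a unit bivector B with B^2 = -1, the exponential series gives
e^(theta*B) = cos(theta) + sin(theta)*B (the GA analogue of Euler's formula).
theta = 20 degrees = 0.349066 rad
cos(20 deg) = 0.9397
sin(20 deg) = 0.3420
exp(theta*B) = 0.9397 + 0.3420*B


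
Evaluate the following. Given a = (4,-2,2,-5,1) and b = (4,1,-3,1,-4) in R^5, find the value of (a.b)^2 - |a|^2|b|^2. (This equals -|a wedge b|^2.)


a . b = 4*4 + (-2)*1 + 2*(-3) + (-5)*1 + 1*(-4)
= 16 + (-2) + (-6) + (-5) + (-4) = -1
|a|^2 = 4^2 + (-2)^2 + 2^2 + (-5)^2 + 1^2 = 50
|b|^2 = 4^2 + 1^2 + (-3)^2 + 1^2 + (-4)^2 = 43
(a.b)^2 = (-1)^2 = 1
|a|^2 * |b|^2 = 50 * 43 = 2150
Result = 1 - 2150 = -2149


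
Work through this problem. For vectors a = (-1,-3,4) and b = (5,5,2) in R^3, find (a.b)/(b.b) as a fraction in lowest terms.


Projection coefficient = (a . b) / (b . b)
a . b = (-1)*5 + (-3)*5 + 4*2
= -5 + (-15) + 8 = -12
b . b = 5^2 + 5^2 + 2^2
= 25 + 25 + 4 = 54
Coefficient = -12/54
In lowest terms: -2/9


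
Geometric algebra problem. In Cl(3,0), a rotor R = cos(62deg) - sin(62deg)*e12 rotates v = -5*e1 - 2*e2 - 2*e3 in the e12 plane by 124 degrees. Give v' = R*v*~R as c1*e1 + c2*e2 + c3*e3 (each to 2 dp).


Rotor R = cos(62deg) - sin(62deg)*e12
Rotation angle theta = 2 * 62 = 124 degrees in the e12 plane (e1 -> e2).
The component perpendicular to the plane (e3) is invariant: v'_3 = v3 = -2.00
cos(124deg) = -0.5592, sin(124deg) = 0.8290
v'_1 = v1*cos(theta) - v2*sin(theta) = -5*(-0.5592) - (-2)*0.8290 = 4.45
v'_2 = v1*sin(theta) + v2*cos(theta) = -5*0.8290 + (-2)*(-0.5592) = -3.03
v' = 4.45*e1 - 3.03*e2 - 2.00*e3


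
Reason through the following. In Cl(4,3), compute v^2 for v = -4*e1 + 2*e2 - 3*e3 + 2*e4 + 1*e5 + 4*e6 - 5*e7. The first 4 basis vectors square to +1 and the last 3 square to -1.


v^2 = sum of c_i^2 * e_i^2
Positive signature terms (e_i^2 = +1): (-4)^2 + 2^2 + (-3)^2 + 2^2 = 33
Negative signature terms (e_j^2 = -1): 1^2 + 4^2 + (-5)^2 = 42
v^2 = 33 - 42 = -9


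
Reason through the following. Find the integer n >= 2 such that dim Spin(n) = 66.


dim Spin(n) = dim so(n) = n(n-1)/2.
Solve n(n-1)/2 = 66, i.e. n^2 - n - 132 = 0.
Discriminant = 1 + 8*66 = 529
n = (1 + sqrt(529))/2 = (1 + 23)/2 = 12


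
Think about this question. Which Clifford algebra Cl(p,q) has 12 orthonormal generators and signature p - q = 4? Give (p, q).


We need p + q = 12 and p - q = 4.
Adding: 2p = 12 + 4 = 16, so p = 8.
Then q = 12 - 8 = 4.
(p, q) = (8, 4)


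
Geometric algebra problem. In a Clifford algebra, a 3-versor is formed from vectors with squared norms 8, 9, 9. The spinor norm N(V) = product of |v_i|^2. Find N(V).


Spinor norm N(V) = |v1|^2 * |v2|^2 * ... * |v3|^2
= 8 * 9 * 9
Running product: 8, 72, 648
N(V) = 648


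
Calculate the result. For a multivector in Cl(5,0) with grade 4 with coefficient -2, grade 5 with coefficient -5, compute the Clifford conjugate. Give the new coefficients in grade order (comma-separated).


Clifford conjugate sign for grade k: (-1)^(k(k+1)/2)
Grade 4: (-1)^(4*5/2) = (-1)^10 = 1, coeff -2 -> -2
Grade 5: (-1)^(5*6/2) = (-1)^15 = -1, coeff -5 -> 5
Conjugated coefficients: -2, 5


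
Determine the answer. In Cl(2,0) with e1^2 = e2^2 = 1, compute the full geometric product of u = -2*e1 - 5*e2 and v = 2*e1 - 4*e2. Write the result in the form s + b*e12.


Expand: (-2*e1 - 5*e2)(2*e1 - 4*e2)
= (-2)*2*e1e1 + (-2)*(-4)*e1e2 + (-5)*2*e2e1 + (-5)*(-4)*e2e2
Using e1^2 = e2^2 = 1, e2e1 = -e1e2:
Scalar part s = (-2)*2 + (-5)*(-4) = -4 + 20 = 16
Bivector part b = (-2)*(-4) - (-5)*2 = 8 - (-10) = 18
uv = 16 + 18*e12


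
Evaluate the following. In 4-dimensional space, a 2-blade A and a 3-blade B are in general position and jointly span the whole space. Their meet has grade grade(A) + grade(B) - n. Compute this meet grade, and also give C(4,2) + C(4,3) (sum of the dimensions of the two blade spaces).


Meet grade = grade(A) + grade(B) - n
= 2 + 3 - 4 = 1
C(4,2) = 6
C(4,3) = 4
dim_A + dim_B = 6 + 4 = 10


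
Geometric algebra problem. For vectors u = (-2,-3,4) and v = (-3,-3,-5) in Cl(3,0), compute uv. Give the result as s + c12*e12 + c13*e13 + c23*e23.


In Cl(3,0): e_i^2 = 1, e_ie_j = -e_je_i for i != j.
Scalar part = u . v = (-2)*(-3) + (-3)*(-3) + 4*(-5)
= 6 + 9 + (-20) = -5
e12 coeff = (-2)*(-3) - (-3)*(-3) = 6 - 9 = -3
e13 coeff = (-2)*(-5) - 4*(-3) = 10 - (-12) = 22
e23 coeff = (-3)*(-5) - 4*(-3) = 15 - (-12) = 27
uv = -5 - 3*e12 + 22*e13 + 27*e23


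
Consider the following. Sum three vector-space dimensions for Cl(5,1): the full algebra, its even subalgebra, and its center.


n = 5 + 1 = 6
Total dim = 2^6 = 64
Even subalgebra dim = 2^5 = 32
n is even, so center dim = 1
Sum = 64 + 32 + 1 = 97


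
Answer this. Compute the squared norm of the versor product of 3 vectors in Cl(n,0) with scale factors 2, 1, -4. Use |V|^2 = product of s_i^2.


Each vector v_i has |v_i|^2 = s_i^2
Squared scales: 2^2 = 4, 1^2 = 1, (-4)^2 = 16
|V|^2 = 4 * 1 * 16
= 64


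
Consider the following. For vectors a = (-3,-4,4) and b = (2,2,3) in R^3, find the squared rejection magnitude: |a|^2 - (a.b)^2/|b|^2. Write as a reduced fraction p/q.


|a|^2 = (-3)^2 + (-4)^2 + 4^2 = 41
|b|^2 = 2^2 + 2^2 + 3^2 = 17
a . b = (-3)*2 + (-4)*2 + 4*3 = -2
(a.b)^2 = (-2)^2 = 4
|rej|^2 = 41 - 4/17
= (697 - 4)/17
= 693/17
In lowest terms: 693/17


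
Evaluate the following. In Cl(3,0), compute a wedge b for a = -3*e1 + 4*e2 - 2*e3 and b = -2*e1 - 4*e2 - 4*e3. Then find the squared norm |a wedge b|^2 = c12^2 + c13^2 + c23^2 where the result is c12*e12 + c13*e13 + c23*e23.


a wedge b = (a1*b2 - a2*b1)*e12 + (a1*b3 - a3*b1)*e13 + (a2*b3 - a3*b2)*e23
e12 coeff: (-3)*(-4) - 4*(-2) = 12 - (-8) = 20
e13 coeff: (-3)*(-4) - (-2)*(-2) = 12 - 4 = 8
e23 coeff: 4*(-4) - (-2)*(-4) = -16 - 8 = -24
|a wedge b|^2 = 20^2 + 8^2 + (-24)^2
= 400 + 64 + 576
= 1040


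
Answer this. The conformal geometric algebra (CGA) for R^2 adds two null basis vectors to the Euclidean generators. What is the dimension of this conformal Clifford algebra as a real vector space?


The conformal model of R^2 uses Cl(3,1): the 2 Euclidean generators plus two extra orthogonal generators e+ (e+^2 = +1) and e- (e-^2 = -1), from which the null vectors e0, einf are built.
Number of generators m = 2 + 2 = 4.
dim Cl(p,q) = 2^m = 2^4 = 16


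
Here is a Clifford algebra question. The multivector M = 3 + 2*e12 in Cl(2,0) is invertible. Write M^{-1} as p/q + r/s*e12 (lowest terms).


M = 3 + 2*e12, where e12^2 = -1.
Since M commutes with its reverse ~M = a - b*e12, M * ~M = a^2 - b^2*e12^2 = a^2 + b^2.
So M^{-1} = ~M / (a^2 + b^2) = (a - b*e12)/(a^2 + b^2).
a^2 + b^2 = 9 + 4 = 13
Scalar part = 3/13 = 3/13
Bivector coeff = -2/13 = -2/13
M^{-1} = 3/13 - 2/13*e12


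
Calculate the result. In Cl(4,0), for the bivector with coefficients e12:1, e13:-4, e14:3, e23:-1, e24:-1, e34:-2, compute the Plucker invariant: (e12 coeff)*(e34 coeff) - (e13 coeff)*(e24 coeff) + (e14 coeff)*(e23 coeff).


Plucker relation: af - be + cd
a*f = 1*(-2) = -2
b*e = (-4)*(-1) = 4
c*d = 3*(-1) = -3
af - be + cd = -2 - 4 + (-3)
= -9


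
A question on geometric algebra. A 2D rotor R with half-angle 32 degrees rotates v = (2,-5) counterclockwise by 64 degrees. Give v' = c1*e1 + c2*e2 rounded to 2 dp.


Rotor R = cos(32deg) - sin(32deg)*e12
Rotation angle theta = 2 * 32 = 64 degrees
v' = R*v*~R rotates v by theta.
cos(64deg) = 0.4384, sin(64deg) = 0.8988
v'_1 = 2*cos(64deg) - (-5)*sin(64deg)
= 2*0.4384 - (-5)*0.8988
= 5.37
v'_2 = 2*sin(64deg) + (-5)*cos(64deg)
= 2*0.8988 + (-5)*0.4384
= -0.39
v' = 5.37*e1 - 0.39*e2


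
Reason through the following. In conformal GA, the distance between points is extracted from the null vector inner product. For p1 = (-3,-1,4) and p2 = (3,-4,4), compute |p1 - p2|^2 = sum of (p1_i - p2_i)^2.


p1 - p2 = (-6, 3, 0)
|p1 - p2|^2 = (-6)^2 + 3^2 + 0^2
= 36 + 9 + 0
= 45


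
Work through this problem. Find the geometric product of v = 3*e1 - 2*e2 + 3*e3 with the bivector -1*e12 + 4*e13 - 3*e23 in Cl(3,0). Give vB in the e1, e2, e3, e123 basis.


vB has grade-1 (vector) and grade-3 (trivector) parts: vB = (v _| B) + (v ^ B).
Vector part <vB>_1:
  e1: -v2*b12 - v3*b13 = -(-2)*(-1) - (3)*(4) = -14
  e2: v1*b12 - v3*b23 = (3)*(-1) - (3)*(-3) = 6
  e3: v1*b13 + v2*b23 = (3)*(4) + (-2)*(-3) = 18
Trivector part <vB>_3:
  e123: v1*b23 - v2*b13 + v3*b12 = (3)*(-3) - (-2)*(4) + (3)*(-1) = -4
vB = -14*e1 + 6*e2 + 18*e3 - 4*e123


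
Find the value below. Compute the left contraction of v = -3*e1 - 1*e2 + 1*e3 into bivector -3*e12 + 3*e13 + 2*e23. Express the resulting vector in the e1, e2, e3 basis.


Left contraction v _| B = <vB>_1 (grade-1 part of the geometric product vB).
Using e1_|e12 = e2, e2_|e12 = -e1, e1_|e13 = e3, e3_|e13 = -e1, e2_|e23 = e3, e3_|e23 = -e2:
e1 coeff: -v2*b12 - v3*b13 = -(-1)*(-3) - (1)*(3) = -6
e2 coeff: v1*b12 - v3*b23 = (-3)*(-3) - (1)*(2) = 7
e3 coeff: v1*b13 + v2*b23 = (-3)*(3) + (-1)*(2) = -11
v _| B = -6*e1 + 7*e2 - 11*e3


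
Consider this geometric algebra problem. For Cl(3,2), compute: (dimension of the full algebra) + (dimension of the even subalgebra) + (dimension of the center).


n = 3 + 2 = 5
Total dim = 2^5 = 32
Even subalgebra dim = 2^4 = 16
n is odd, so center dim = 2
Sum = 32 + 16 + 2 = 50


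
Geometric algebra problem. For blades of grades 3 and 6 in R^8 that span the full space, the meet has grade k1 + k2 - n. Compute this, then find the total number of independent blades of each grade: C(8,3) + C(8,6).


Meet grade = grade(A) + grade(B) - n
= 3 + 6 - 8 = 1
C(8,3) = 56
C(8,6) = 28
dim_A + dim_B = 56 + 28 = 84


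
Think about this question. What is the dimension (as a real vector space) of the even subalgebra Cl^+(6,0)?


Even subalgebra dimension = 2^(n-1)
n = 6 + 0 = 6
2^(6 - 1) = 2^5 = 32
Verification: sum of C(6,k) for even k = 1 + 15 + 15 + 1 = 32
Result = 32


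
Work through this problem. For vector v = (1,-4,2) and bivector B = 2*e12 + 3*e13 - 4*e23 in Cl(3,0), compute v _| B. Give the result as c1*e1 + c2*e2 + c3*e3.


Left contraction v _| B = <vB>_1 (grade-1 part of the geometric product vB).
Using e1_|e12 = e2, e2_|e12 = -e1, e1_|e13 = e3, e3_|e13 = -e1, e2_|e23 = e3, e3_|e23 = -e2:
e1 coeff: -v2*b12 - v3*b13 = -(-4)*(2) - (2)*(3) = 2
e2 coeff: v1*b12 - v3*b23 = (1)*(2) - (2)*(-4) = 10
e3 coeff: v1*b13 + v2*b23 = (1)*(3) + (-4)*(-4) = 19
v _| B = 2*e1 + 10*e2 + 19*e3


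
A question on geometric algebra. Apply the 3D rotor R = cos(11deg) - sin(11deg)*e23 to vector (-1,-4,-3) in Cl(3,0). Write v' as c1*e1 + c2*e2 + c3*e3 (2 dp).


Rotor R = cos(11deg) - sin(11deg)*e23
Rotation angle theta = 2 * 11 = 22 degrees in the e23 plane (e2 -> e3).
The component perpendicular to the plane (e1) is invariant: v'_1 = v1 = -1.00
cos(22deg) = 0.9272, sin(22deg) = 0.3746
v'_2 = v2*cos(theta) - v3*sin(theta) = -4*0.9272 - (-3)*0.3746 = -2.58
v'_3 = v2*sin(theta) + v3*cos(theta) = -4*0.3746 + (-3)*0.9272 = -4.28
v' = -1.00*e1 - 2.58*e2 - 4.28*e3


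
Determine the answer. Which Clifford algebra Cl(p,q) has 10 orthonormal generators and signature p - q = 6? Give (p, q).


We need p + q = 10 and p - q = 6.
Adding: 2p = 10 + 6 = 16, so p = 8.
Then q = 10 - 8 = 2.
(p, q) = (8, 2)


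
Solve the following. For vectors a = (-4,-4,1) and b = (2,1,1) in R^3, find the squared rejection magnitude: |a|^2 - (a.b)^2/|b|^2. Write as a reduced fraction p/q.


|a|^2 = (-4)^2 + (-4)^2 + 1^2 = 33
|b|^2 = 2^2 + 1^2 + 1^2 = 6
a . b = (-4)*2 + (-4)*1 + 1*1 = -11
(a.b)^2 = (-11)^2 = 121
|rej|^2 = 33 - 121/6
= (198 - 121)/6
= 77/6
In lowest terms: 77/6


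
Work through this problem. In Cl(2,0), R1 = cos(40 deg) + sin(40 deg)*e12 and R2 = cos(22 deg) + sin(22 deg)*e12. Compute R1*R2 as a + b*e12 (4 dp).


Same-plane rotors commute and their half-angles add:
R1*R2 = cos(a1 + a2) + sin(a1 + a2)*e12.
a1 + a2 = 40 + 22 = 62 deg
cos(62 deg) = 0.4695
sin(62 deg) = 0.8829
R1*R2 = 0.4695 + 0.8829*e12


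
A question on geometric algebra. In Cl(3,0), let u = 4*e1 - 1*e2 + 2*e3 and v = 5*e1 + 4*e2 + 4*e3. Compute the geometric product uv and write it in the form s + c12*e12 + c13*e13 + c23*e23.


In Cl(3,0): e_i^2 = 1, e_ie_j = -e_je_i for i != j.
Scalar part = u . v = 4*5 + (-1)*4 + 2*4
= 20 + (-4) + 8 = 24
e12 coeff = 4*4 - (-1)*5 = 16 - (-5) = 21
e13 coeff = 4*4 - 2*5 = 16 - 10 = 6
e23 coeff = (-1)*4 - 2*4 = -4 - 8 = -12
uv = 24 + 21*e12 + 6*e13 - 12*e23


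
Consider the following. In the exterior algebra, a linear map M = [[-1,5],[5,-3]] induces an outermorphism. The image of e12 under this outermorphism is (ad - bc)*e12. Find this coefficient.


The outermorphism of a linear map f sends e1^e2 to f(e1)^f(e2).
f(e1) = -1*e1 + 5*e2
f(e2) = 5*e1 - 3*e2
f(e1) ^ f(e2) = (-1*e1 + 5*e2) ^ (5*e1 - 3*e2)
= (-1)*(-3)*e12 + 5*5*e21
= (3 - 25)*e12
= -22*e12
Coefficient = -22


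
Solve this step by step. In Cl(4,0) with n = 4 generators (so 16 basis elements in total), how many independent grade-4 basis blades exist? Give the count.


Number of grade-k basis blades in Cl(p,q) with n = p + q is C(n, k).
n = 4 + 0 = 4
C(4, 4) = 4! / (4! * 0!)
= 24 / (24 * 1)
= 1


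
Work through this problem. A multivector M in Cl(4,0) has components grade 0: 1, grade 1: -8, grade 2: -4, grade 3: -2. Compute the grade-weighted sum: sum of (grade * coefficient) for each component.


Grade-weighted sum = sum of grade_k * coefficient_k
0*1 = 0
1*(-8) = -8
2*(-4) = -8
3*(-2) = -6
Total = 0 + (-8) + (-8) + (-6) = -22


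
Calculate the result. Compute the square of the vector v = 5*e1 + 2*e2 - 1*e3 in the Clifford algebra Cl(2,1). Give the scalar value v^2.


v^2 = sum of c_i^2 * e_i^2
Positive signature terms (e_i^2 = +1): 5^2 + 2^2 = 29
Negative signature terms (e_j^2 = -1): (-1)^2 = 1
v^2 = 29 - 1 = 28


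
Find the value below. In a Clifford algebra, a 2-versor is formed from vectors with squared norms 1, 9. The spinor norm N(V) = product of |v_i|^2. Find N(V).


Spinor norm N(V) = |v1|^2 * |v2|^2 * ... * |v2|^2
= 1 * 9
Running product: 1, 9
N(V) = 9


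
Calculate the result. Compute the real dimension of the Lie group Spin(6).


Spin(n) double-covers SO(n); both have Lie algebra so(n) of dimension n(n-1)/2.
n = 6
n(n-1) = 6 * 5 = 30
dim Spin(6) = 30/2 = 15


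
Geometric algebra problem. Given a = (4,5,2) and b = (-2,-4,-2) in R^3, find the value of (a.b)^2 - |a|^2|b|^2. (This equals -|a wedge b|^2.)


a . b = 4*(-2) + 5*(-4) + 2*(-2)
= -8 + (-20) + (-4) = -32
|a|^2 = 4^2 + 5^2 + 2^2 = 45
|b|^2 = (-2)^2 + (-4)^2 + (-2)^2 = 24
(a.b)^2 = (-32)^2 = 1024
|a|^2 * |b|^2 = 45 * 24 = 1080
Result = 1024 - 1080 = -56


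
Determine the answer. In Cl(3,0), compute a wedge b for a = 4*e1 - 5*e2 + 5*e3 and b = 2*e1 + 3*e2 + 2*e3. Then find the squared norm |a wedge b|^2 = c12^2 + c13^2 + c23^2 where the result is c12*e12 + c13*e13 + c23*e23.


a wedge b = (a1*b2 - a2*b1)*e12 + (a1*b3 - a3*b1)*e13 + (a2*b3 - a3*b2)*e23
e12 coeff: 4*3 - (-5)*2 = 12 - (-10) = 22
e13 coeff: 4*2 - 5*2 = 8 - 10 = -2
e23 coeff: (-5)*2 - 5*3 = -10 - 15 = -25
|a wedge b|^2 = 22^2 + (-2)^2 + (-25)^2
= 484 + 4 + 625
= 1113


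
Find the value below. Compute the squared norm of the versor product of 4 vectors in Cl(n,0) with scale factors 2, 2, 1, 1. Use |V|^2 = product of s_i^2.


Each vector v_i has |v_i|^2 = s_i^2
Squared scales: 2^2 = 4, 2^2 = 4, 1^2 = 1, 1^2 = 1
|V|^2 = 4 * 4 * 1 * 1
= 16


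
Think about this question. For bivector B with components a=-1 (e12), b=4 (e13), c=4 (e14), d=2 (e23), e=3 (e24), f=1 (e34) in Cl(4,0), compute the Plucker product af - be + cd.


Plucker relation: af - be + cd
a*f = (-1)*1 = -1
b*e = 4*3 = 12
c*d = 4*2 = 8
af - be + cd = -1 - 12 + 8
= -5


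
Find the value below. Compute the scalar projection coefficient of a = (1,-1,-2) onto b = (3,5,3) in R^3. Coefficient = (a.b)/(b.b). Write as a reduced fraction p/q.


Projection coefficient = (a . b) / (b . b)
a . b = 1*3 + (-1)*5 + (-2)*3
= 3 + (-5) + (-6) = -8
b . b = 3^2 + 5^2 + 3^2
= 9 + 25 + 9 = 43
Coefficient = -8/43
In lowest terms: -8/43


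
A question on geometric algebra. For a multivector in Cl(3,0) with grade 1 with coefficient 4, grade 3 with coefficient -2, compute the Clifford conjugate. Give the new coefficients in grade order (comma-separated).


Clifford conjugate sign for grade k: (-1)^(k(k+1)/2)
Grade 1: (-1)^(1*2/2) = (-1)^1 = -1, coeff 4 -> -4
Grade 3: (-1)^(3*4/2) = (-1)^6 = 1, coeff -2 -> -2
Conjugated coefficients: -4, -2


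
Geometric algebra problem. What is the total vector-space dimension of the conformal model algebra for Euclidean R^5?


The conformal model of R^5 uses Cl(6,1): the 5 Euclidean generators plus two extra orthogonal generators e+ (e+^2 = +1) and e- (e-^2 = -1), from which the null vectors e0, einf are built.
Number of generators m = 5 + 2 = 7.
dim Cl(p,q) = 2^m = 2^7 = 128


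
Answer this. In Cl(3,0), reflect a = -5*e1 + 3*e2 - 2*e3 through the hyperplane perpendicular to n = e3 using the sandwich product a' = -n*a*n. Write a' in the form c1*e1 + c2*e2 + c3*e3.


Reflection formula: a' = -n*a*n, with n = e3 (unit vector, n^2 = 1).
For reflection through hyperplane perp to e3:
The component along e3 flips sign, others stay.
a = (-5, 3, -2)
a' = (-5, 3, 2)
a' = -5*e1 + 3*e2 + 2*e3


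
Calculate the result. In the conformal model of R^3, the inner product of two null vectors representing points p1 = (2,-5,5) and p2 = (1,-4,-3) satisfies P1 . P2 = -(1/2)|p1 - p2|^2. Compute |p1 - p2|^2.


p1 - p2 = (1, -1, 8)
|p1 - p2|^2 = 1^2 + (-1)^2 + 8^2
= 1 + 1 + 64
= 66


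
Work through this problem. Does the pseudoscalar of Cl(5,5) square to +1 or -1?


The pseudoscalar I = e1...e_n (product of all n generators) of Cl(p,q) satisfies I^2 = (-1)^(q + n(n-1)/2).
p = 5, q = 5, n = p + q = 10
n(n-1)/2 = 10 * 9 / 2 = 45
Exponent = q + n(n-1)/2 = 5 + 45 = 50
I^2 = (-1)^50 = +1


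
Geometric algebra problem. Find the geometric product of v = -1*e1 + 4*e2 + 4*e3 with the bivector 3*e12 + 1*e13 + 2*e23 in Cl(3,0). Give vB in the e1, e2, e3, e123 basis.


vB has grade-1 (vector) and grade-3 (trivector) parts: vB = (v _| B) + (v ^ B).
Vector part <vB>_1:
  e1: -v2*b12 - v3*b13 = -(4)*(3) - (4)*(1) = -16
  e2: v1*b12 - v3*b23 = (-1)*(3) - (4)*(2) = -11
  e3: v1*b13 + v2*b23 = (-1)*(1) + (4)*(2) = 7
Trivector part <vB>_3:
  e123: v1*b23 - v2*b13 + v3*b12 = (-1)*(2) - (4)*(1) + (4)*(3) = 6
vB = -16*e1 - 11*e2 + 7*e3 + 6*e123


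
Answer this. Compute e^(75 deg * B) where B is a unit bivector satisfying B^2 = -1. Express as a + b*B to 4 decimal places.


For a unit bivector B with B^2 = -1, the exponential series gives
e^(theta*B) = cos(theta) + sin(theta)*B (the GA analogue of Euler's formula).
theta = 75 degrees = 1.308997 rad
cos(75 deg) = 0.2588
sin(75 deg) = 0.9659
exp(theta*B) = 0.2588 + 0.9659*B


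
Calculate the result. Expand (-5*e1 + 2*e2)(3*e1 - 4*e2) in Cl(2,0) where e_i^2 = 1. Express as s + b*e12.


Expand: (-5*e1 + 2*e2)(3*e1 - 4*e2)
= (-5)*3*e1e1 + (-5)*(-4)*e1e2 + 2*3*e2e1 + 2*(-4)*e2e2
Using e1^2 = e2^2 = 1, e2e1 = -e1e2:
Scalar part s = (-5)*3 + 2*(-4) = -15 + (-8) = -23
Bivector part b = (-5)*(-4) - 2*3 = 20 - 6 = 14
uv = -23 + 14*e12


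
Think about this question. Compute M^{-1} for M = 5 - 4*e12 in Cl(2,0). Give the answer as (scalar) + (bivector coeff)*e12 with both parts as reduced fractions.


M = 5 - 4*e12, where e12^2 = -1.
Since M commutes with its reverse ~M = a - b*e12, M * ~M = a^2 - b^2*e12^2 = a^2 + b^2.
So M^{-1} = ~M / (a^2 + b^2) = (a - b*e12)/(a^2 + b^2).
a^2 + b^2 = 25 + 16 = 41
Scalar part = 5/41 = 5/41
Bivector coeff = 4/41 = 4/41
M^{-1} = 5/41 + 4/41*e12


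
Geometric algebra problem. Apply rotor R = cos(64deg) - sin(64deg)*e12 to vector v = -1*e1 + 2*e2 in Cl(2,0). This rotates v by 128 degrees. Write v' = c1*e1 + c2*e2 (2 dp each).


Rotor R = cos(64deg) - sin(64deg)*e12
Rotation angle theta = 2 * 64 = 128 degrees
v' = R*v*~R rotates v by theta.
cos(128deg) = -0.6157, sin(128deg) = 0.7880
v'_1 = -1*cos(128deg) - 2*sin(128deg)
= -1*(-0.6157) - 2*0.7880
= -0.96
v'_2 = -1*sin(128deg) + 2*cos(128deg)
= -1*0.7880 + 2*(-0.6157)
= -2.02
v' = -0.96*e1 - 2.02*e2


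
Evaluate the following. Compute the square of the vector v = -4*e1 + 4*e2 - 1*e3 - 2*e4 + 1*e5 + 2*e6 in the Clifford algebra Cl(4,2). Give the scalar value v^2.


v^2 = sum of c_i^2 * e_i^2
Positive signature terms (e_i^2 = +1): (-4)^2 + 4^2 + (-1)^2 + (-2)^2 = 37
Negative signature terms (e_j^2 = -1): 1^2 + 2^2 = 5
v^2 = 37 - 5 = 32


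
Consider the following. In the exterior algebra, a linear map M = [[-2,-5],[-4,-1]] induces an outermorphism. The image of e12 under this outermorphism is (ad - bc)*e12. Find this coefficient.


The outermorphism of a linear map f sends e1^e2 to f(e1)^f(e2).
f(e1) = -2*e1 - 4*e2
f(e2) = -5*e1 - 1*e2
f(e1) ^ f(e2) = (-2*e1 - 4*e2) ^ (-5*e1 - 1*e2)
= (-2)*(-1)*e12 + (-4)*(-5)*e21
= (2 - 20)*e12
= -18*e12
Coefficient = -18


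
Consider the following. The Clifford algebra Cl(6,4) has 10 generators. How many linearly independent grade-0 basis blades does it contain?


Number of grade-k basis blades in Cl(p,q) with n = p + q is C(n, k).
n = 6 + 4 = 10
C(10, 0) = 10! / (0! * 10!)
= 3628800 / (1 * 3628800)
= 1


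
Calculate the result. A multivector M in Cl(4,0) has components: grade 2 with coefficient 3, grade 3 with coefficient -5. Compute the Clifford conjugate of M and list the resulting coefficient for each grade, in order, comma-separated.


Clifford conjugate sign for grade k: (-1)^(k(k+1)/2)
Grade 2: (-1)^(2*3/2) = (-1)^3 = -1, coeff 3 -> -3
Grade 3: (-1)^(3*4/2) = (-1)^6 = 1, coeff -5 -> -5
Conjugated coefficients: -3, -5


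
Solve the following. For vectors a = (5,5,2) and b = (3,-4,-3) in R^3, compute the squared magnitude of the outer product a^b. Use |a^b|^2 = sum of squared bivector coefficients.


a wedge b = (a1*b2 - a2*b1)*e12 + (a1*b3 - a3*b1)*e13 + (a2*b3 - a3*b2)*e23
e12 coeff: 5*(-4) - 5*3 = -20 - 15 = -35
e13 coeff: 5*(-3) - 2*3 = -15 - 6 = -21
e23 coeff: 5*(-3) - 2*(-4) = -15 - (-8) = -7
|a wedge b|^2 = (-35)^2 + (-21)^2 + (-7)^2
= 1225 + 441 + 49
= 1715


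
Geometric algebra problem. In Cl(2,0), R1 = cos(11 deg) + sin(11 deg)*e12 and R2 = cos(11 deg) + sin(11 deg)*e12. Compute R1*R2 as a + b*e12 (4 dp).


Same-plane rotors commute and their half-angles add:
R1*R2 = cos(a1 + a2) + sin(a1 + a2)*e12.
a1 + a2 = 11 + 11 = 22 deg
cos(22 deg) = 0.9272
sin(22 deg) = 0.3746
R1*R2 = 0.9272 + 0.3746*e12
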